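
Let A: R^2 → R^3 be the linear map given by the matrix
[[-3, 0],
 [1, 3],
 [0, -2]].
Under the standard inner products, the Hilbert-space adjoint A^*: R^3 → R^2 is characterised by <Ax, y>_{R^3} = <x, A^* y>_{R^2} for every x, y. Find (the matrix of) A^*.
A^* = A^T =
[[-3, 1, 0],
 [0, 3, -2]]

For real matrices with standard dot products, the defining identity <Ax, y> = <x, A^* y> gives (Ax)^T y = x^T (A^*) y, i.e. x^T A^T y = x^T (A^*) y. Since this holds for all x, y, we must have A^* = A^T. Therefore
A^* =
[[-3, 1, 0],
 [0, 3, -2]].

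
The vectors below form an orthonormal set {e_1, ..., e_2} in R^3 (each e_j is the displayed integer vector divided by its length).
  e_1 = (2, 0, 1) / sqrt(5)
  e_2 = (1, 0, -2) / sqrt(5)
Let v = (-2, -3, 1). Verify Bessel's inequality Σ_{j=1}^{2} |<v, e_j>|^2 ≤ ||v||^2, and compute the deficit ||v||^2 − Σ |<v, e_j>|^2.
Σ |<v, e_j>|^2 = 5; ||v||^2 = 14; deficit = 9

Write each e_j = u_j / sqrt(<u_j, u_j>) where u_j is the displayed integer vector. Then <v, e_j> = <v, u_j> / sqrt(<u_j, u_j>), so |<v, e_j>|^2 = <v, u_j>^2 / <u_j, u_j>.
Coefficients: <v, e_1> = -3/sqrt(5), <v, e_2> = -4/sqrt(5).
Square and sum: Σ |<v, e_j>|^2 = 5.
Compute ||v||^2 = v·v = 14.
Deficit = 14 − 5 = 9 ≥ 0, confirming Bessel's inequality. (The deficit equals ||v − Σ <v,e_j> e_j||^2, the squared distance from v to span{e_j}.)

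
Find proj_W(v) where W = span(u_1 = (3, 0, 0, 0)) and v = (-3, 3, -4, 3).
proj_W(v) = (-3, 0, 0, 0)

Set up U = [u_1 | ... | u_1] ∈ R^(4×1). The projector onto W = col(U) is P = U (U^T U)^(-1) U^T.
Compute U^T U =
  [9],
and U^T v = (-9).
Solve U^T U · c = U^T v for the coefficients: c = (-1). The projection is proj_W(v) = U c.
Check: (v - proj_W(v)) · u_1 = 0  (should be 0).
Result: proj_W(v) = (-3, 0, 0, 0).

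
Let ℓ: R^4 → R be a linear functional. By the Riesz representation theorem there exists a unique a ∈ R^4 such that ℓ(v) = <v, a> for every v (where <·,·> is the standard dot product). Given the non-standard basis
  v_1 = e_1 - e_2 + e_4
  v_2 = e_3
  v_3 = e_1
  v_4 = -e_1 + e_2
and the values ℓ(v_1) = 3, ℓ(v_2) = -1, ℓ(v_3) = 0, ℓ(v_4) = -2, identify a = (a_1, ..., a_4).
a = (0, -2, -1, 1)

Write a = (a_1, ..., a_4) in the standard basis. For each basis vector v_i, ℓ(v_i) = <v_i, a> is a linear equation in the a_j's. Collect the n equations into a matrix system V a = ℓ, where row i of V is v_i (expressed in the standard basis). Since V is invertible (lower-triangular with 1s on the diagonal, up to permutation), solve by back-substitution:
  V =
[[1, -1, 0, 1],
 [0, 0, 1, 0],
 [1, 0, 0, 0],
 [-1, 1, 0, 0]]
  V a = (3, -1, 0, -2)
Solving gives a = (0, -2, -1, 1).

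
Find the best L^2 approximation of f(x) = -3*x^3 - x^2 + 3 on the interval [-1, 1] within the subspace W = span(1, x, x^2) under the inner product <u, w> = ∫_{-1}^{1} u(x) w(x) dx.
g(x) = -x^2 - 9*x/5 + 3

The best approximation g ∈ W is the orthogonal projection of f onto W. Writing g = a_0 + a_1 x + a_2 x^2, the coefficients solve the normal equations G · a = b where
  G_{ij} = <φ_i, φ_j> and b_i = <f, φ_i>, with φ_0 = 1, φ_1 = x, φ_2 = x^2.
G =
  [2, 0, 2/3]
  [0, 2/3, 0]
  [2/3, 0, 2/5],
b = (16/3, -6/5, 8/5).
Solving gives a_0 = 3, a_1 = -9/5, a_2 = -1, so
  g(x) = -x^2 - 9*x/5 + 3.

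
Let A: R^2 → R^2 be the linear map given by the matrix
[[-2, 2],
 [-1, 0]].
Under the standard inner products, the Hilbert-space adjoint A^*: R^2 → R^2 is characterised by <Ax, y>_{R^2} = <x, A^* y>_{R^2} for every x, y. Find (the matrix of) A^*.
A^* = A^T =
[[-2, -1],
 [2, 0]]

For real matrices with standard dot products, the defining identity <Ax, y> = <x, A^* y> gives (Ax)^T y = x^T (A^*) y, i.e. x^T A^T y = x^T (A^*) y. Since this holds for all x, y, we must have A^* = A^T. Therefore
A^* =
[[-2, -1],
 [2, 0]].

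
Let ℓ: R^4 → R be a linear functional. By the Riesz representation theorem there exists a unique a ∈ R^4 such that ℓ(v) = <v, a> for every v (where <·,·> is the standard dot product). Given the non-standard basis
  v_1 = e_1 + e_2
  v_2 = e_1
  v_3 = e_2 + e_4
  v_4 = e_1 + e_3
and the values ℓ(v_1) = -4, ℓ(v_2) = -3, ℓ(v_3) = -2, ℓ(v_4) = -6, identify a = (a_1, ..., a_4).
a = (-3, -1, -3, -1)

Write a = (a_1, ..., a_4) in the standard basis. For each basis vector v_i, ℓ(v_i) = <v_i, a> is a linear equation in the a_j's. Collect the n equations into a matrix system V a = ℓ, where row i of V is v_i (expressed in the standard basis). Since V is invertible (lower-triangular with 1s on the diagonal, up to permutation), solve by back-substitution:
  V =
[[1, 1, 0, 0],
 [1, 0, 0, 0],
 [0, 1, 0, 1],
 [1, 0, 1, 0]]
  V a = (-4, -3, -2, -6)
Solving gives a = (-3, -1, -3, -1).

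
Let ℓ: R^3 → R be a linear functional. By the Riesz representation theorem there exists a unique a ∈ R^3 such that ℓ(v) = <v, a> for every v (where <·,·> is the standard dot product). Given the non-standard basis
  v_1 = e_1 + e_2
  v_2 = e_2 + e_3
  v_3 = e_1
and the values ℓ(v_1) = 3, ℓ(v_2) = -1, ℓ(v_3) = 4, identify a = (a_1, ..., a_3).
a = (4, -1, 0)

Write a = (a_1, ..., a_3) in the standard basis. For each basis vector v_i, ℓ(v_i) = <v_i, a> is a linear equation in the a_j's. Collect the n equations into a matrix system V a = ℓ, where row i of V is v_i (expressed in the standard basis). Since V is invertible (lower-triangular with 1s on the diagonal, up to permutation), solve by back-substitution:
  V =
[[1, 1, 0],
 [0, 1, 1],
 [1, 0, 0]]
  V a = (3, -1, 4)
Solving gives a = (4, -1, 0).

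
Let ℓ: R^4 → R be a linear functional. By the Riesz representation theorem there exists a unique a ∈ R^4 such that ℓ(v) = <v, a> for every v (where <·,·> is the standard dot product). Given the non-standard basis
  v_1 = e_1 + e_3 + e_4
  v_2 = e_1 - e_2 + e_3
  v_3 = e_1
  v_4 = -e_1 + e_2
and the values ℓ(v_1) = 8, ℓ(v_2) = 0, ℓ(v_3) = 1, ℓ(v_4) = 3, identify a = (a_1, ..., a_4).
a = (1, 4, 3, 4)

Write a = (a_1, ..., a_4) in the standard basis. For each basis vector v_i, ℓ(v_i) = <v_i, a> is a linear equation in the a_j's. Collect the n equations into a matrix system V a = ℓ, where row i of V is v_i (expressed in the standard basis). Since V is invertible (lower-triangular with 1s on the diagonal, up to permutation), solve by back-substitution:
  V =
[[1, 0, 1, 1],
 [1, -1, 1, 0],
 [1, 0, 0, 0],
 [-1, 1, 0, 0]]
  V a = (8, 0, 1, 3)
Solving gives a = (1, 4, 3, 4).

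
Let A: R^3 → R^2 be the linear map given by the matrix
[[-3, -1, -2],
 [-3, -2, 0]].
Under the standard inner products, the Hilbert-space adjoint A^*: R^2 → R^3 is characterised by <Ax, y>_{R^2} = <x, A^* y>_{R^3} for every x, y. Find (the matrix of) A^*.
A^* = A^T =
[[-3, -3],
 [-1, -2],
 [-2, 0]]

For real matrices with standard dot products, the defining identity <Ax, y> = <x, A^* y> gives (Ax)^T y = x^T (A^*) y, i.e. x^T A^T y = x^T (A^*) y. Since this holds for all x, y, we must have A^* = A^T. Therefore
A^* =
[[-3, -3],
 [-1, -2],
 [-2, 0]].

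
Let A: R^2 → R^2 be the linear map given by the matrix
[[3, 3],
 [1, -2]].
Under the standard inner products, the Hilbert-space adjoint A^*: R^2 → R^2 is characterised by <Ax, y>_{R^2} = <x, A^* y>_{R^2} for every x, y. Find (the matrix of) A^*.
A^* = A^T =
[[3, 1],
 [3, -2]]

For real matrices with standard dot products, the defining identity <Ax, y> = <x, A^* y> gives (Ax)^T y = x^T (A^*) y, i.e. x^T A^T y = x^T (A^*) y. Since this holds for all x, y, we must have A^* = A^T. Therefore
A^* =
[[3, 1],
 [3, -2]].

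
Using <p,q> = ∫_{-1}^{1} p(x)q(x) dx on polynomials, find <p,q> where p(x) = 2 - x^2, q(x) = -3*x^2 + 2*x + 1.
<p,q> = 8/15

Expand the product: p(x)·q(x) = 3*x^4 - 2*x^3 - 7*x^2 + 4*x + 2.
∫_{-1}^{1} of each monomial x^k gives [2/(k+1) if k even, 0 if k odd]. Integrating term-by-term (or equivalently evaluating the antiderivative F(x) = 3*x^5/5 - x^4/2 - 7*x^3/3 + 2*x^2 + 2*x at the endpoints):
  F(1) − F(−1) = 53/30 − (37/30) = 8/15.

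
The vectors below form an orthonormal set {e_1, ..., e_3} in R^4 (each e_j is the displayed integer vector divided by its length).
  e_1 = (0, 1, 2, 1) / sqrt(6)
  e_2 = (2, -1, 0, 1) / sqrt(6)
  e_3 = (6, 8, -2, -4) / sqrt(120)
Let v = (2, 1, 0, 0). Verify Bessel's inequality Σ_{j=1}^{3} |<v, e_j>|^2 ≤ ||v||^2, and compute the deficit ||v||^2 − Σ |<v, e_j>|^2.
Σ |<v, e_j>|^2 = 5; ||v||^2 = 5; deficit = 0

Write each e_j = u_j / sqrt(<u_j, u_j>) where u_j is the displayed integer vector. Then <v, e_j> = <v, u_j> / sqrt(<u_j, u_j>), so |<v, e_j>|^2 = <v, u_j>^2 / <u_j, u_j>.
Coefficients: <v, e_1> = 1/sqrt(6), <v, e_2> = 3/sqrt(6), <v, e_3> = 20/sqrt(120).
Square and sum: Σ |<v, e_j>|^2 = 5.
Compute ||v||^2 = v·v = 5.
Deficit = 5 − 5 = 0 ≥ 0, confirming Bessel's inequality. (The deficit equals ||v − Σ <v,e_j> e_j||^2, the squared distance from v to span{e_j}.)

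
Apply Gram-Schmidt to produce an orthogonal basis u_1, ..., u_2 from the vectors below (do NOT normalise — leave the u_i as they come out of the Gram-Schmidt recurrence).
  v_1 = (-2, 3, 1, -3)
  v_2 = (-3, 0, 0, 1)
Orthogonal basis:
  u_1 = (-2, 3, 1, -3)
  u_2 = (-63/23, -9/23, -3/23, 32/23)

Apply the Gram-Schmidt recurrence
  u_1 = v_1
  u_i = v_i − Σ_{j<i} ((v_i · u_j) / (u_j · u_j)) · u_j.

Step by step this gives:
  u_1 = (-2, 3, 1, -3)
  u_2 = (-63/23, -9/23, -3/23, 32/23)

Orthogonality check:
  u_2 · u_1 = 0 (should be 0)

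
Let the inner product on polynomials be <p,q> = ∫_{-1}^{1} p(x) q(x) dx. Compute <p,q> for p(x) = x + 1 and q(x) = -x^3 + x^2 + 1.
<p,q> = 34/15

Expand the product: p(x)·q(x) = -x^4 + x^2 + x + 1.
∫_{-1}^{1} of each monomial x^k gives [2/(k+1) if k even, 0 if k odd]. Integrating term-by-term (or equivalently evaluating the antiderivative F(x) = -x^5/5 + x^3/3 + x^2/2 + x at the endpoints):
  F(1) − F(−1) = 49/30 − (-19/30) = 34/15.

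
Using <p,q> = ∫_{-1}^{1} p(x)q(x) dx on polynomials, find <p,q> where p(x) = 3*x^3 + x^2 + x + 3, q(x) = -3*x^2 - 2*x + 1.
<p,q> = -64/15

Expand the product: p(x)·q(x) = -9*x^5 - 9*x^4 - 2*x^3 - 10*x^2 - 5*x + 3.
∫_{-1}^{1} of each monomial x^k gives [2/(k+1) if k even, 0 if k odd]. Integrating term-by-term (or equivalently evaluating the antiderivative F(x) = -3*x^6/2 - 9*x^5/5 - x^4/2 - 10*x^3/3 - 5*x^2/2 + 3*x at the endpoints):
  F(1) − F(−1) = -199/30 − (-71/30) = -64/15.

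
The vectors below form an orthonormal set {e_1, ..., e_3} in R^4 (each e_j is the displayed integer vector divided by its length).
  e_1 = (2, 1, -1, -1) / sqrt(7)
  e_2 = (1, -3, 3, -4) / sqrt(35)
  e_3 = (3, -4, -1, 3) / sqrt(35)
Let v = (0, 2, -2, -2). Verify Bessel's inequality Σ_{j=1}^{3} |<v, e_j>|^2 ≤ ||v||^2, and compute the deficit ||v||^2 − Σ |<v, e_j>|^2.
Σ |<v, e_j>|^2 = 68/7; ||v||^2 = 12; deficit = 16/7

Write each e_j = u_j / sqrt(<u_j, u_j>) where u_j is the displayed integer vector. Then <v, e_j> = <v, u_j> / sqrt(<u_j, u_j>), so |<v, e_j>|^2 = <v, u_j>^2 / <u_j, u_j>.
Coefficients: <v, e_1> = 6/sqrt(7), <v, e_2> = -4/sqrt(35), <v, e_3> = -12/sqrt(35).
Square and sum: Σ |<v, e_j>|^2 = 68/7.
Compute ||v||^2 = v·v = 12.
Deficit = 12 − 68/7 = 16/7 ≥ 0, confirming Bessel's inequality. (The deficit equals ||v − Σ <v,e_j> e_j||^2, the squared distance from v to span{e_j}.)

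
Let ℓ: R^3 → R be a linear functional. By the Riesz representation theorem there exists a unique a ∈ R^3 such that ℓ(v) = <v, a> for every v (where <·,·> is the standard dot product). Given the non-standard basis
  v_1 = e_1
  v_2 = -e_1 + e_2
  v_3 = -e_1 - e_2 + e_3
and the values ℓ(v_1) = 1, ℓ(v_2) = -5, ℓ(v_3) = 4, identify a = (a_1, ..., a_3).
a = (1, -4, 1)

Write a = (a_1, ..., a_3) in the standard basis. For each basis vector v_i, ℓ(v_i) = <v_i, a> is a linear equation in the a_j's. Collect the n equations into a matrix system V a = ℓ, where row i of V is v_i (expressed in the standard basis). Since V is invertible (lower-triangular with 1s on the diagonal, up to permutation), solve by back-substitution:
  V =
[[1, 0, 0],
 [-1, 1, 0],
 [-1, -1, 1]]
  V a = (1, -5, 4)
Solving gives a = (1, -4, 1).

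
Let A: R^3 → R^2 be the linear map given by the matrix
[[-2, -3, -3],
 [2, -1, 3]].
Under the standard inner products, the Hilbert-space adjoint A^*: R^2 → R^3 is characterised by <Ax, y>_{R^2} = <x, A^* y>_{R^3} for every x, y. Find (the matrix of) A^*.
A^* = A^T =
[[-2, 2],
 [-3, -1],
 [-3, 3]]

For real matrices with standard dot products, the defining identity <Ax, y> = <x, A^* y> gives (Ax)^T y = x^T (A^*) y, i.e. x^T A^T y = x^T (A^*) y. Since this holds for all x, y, we must have A^* = A^T. Therefore
A^* =
[[-2, 2],
 [-3, -1],
 [-3, 3]].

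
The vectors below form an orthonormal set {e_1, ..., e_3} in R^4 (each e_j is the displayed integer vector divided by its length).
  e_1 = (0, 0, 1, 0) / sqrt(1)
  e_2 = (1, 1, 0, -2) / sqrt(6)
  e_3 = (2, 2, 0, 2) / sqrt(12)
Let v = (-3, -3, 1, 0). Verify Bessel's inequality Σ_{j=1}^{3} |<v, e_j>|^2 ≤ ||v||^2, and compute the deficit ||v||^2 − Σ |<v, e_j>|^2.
Σ |<v, e_j>|^2 = 19; ||v||^2 = 19; deficit = 0

Write each e_j = u_j / sqrt(<u_j, u_j>) where u_j is the displayed integer vector. Then <v, e_j> = <v, u_j> / sqrt(<u_j, u_j>), so |<v, e_j>|^2 = <v, u_j>^2 / <u_j, u_j>.
Coefficients: <v, e_1> = 1/sqrt(1), <v, e_2> = -6/sqrt(6), <v, e_3> = -12/sqrt(12).
Square and sum: Σ |<v, e_j>|^2 = 19.
Compute ||v||^2 = v·v = 19.
Deficit = 19 − 19 = 0 ≥ 0, confirming Bessel's inequality. (The deficit equals ||v − Σ <v,e_j> e_j||^2, the squared distance from v to span{e_j}.)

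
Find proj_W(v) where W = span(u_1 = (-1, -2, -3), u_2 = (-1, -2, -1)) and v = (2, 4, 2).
proj_W(v) = (2, 4, 2)

Set up U = [u_1 | ... | u_2] ∈ R^(3×2). The projector onto W = col(U) is P = U (U^T U)^(-1) U^T.
Compute U^T U =
  [14, 8]
  [8, 6],
and U^T v = (-16, -12).
Solve U^T U · c = U^T v for the coefficients: c = (0, -2). The projection is proj_W(v) = U c.
Check: (v - proj_W(v)) · u_1 = 0  (should be 0).
Check: (v - proj_W(v)) · u_2 = 0  (should be 0).
Result: proj_W(v) = (2, 4, 2).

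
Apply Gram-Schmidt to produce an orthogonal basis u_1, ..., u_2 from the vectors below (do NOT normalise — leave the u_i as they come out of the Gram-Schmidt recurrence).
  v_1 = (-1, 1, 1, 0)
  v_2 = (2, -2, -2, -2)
Orthogonal basis:
  u_1 = (-1, 1, 1, 0)
  u_2 = (0, 0, 0, -2)

Apply the Gram-Schmidt recurrence
  u_1 = v_1
  u_i = v_i − Σ_{j<i} ((v_i · u_j) / (u_j · u_j)) · u_j.

Step by step this gives:
  u_1 = (-1, 1, 1, 0)
  u_2 = (0, 0, 0, -2)

Orthogonality check:
  u_2 · u_1 = 0 (should be 0)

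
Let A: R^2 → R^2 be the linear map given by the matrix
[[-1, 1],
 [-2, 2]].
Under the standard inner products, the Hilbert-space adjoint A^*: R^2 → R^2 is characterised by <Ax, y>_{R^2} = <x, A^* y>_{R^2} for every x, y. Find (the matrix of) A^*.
A^* = A^T =
[[-1, -2],
 [1, 2]]

For real matrices with standard dot products, the defining identity <Ax, y> = <x, A^* y> gives (Ax)^T y = x^T (A^*) y, i.e. x^T A^T y = x^T (A^*) y. Since this holds for all x, y, we must have A^* = A^T. Therefore
A^* =
[[-1, -2],
 [1, 2]].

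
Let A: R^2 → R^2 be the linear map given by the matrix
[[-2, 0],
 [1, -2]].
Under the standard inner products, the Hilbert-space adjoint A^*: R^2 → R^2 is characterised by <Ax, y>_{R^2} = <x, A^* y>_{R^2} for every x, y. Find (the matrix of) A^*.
A^* = A^T =
[[-2, 1],
 [0, -2]]

For real matrices with standard dot products, the defining identity <Ax, y> = <x, A^* y> gives (Ax)^T y = x^T (A^*) y, i.e. x^T A^T y = x^T (A^*) y. Since this holds for all x, y, we must have A^* = A^T. Therefore
A^* =
[[-2, 1],
 [0, -2]].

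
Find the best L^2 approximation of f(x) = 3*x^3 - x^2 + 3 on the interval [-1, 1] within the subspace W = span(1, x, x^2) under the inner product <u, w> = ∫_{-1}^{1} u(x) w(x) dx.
g(x) = -x^2 + 9*x/5 + 3

The best approximation g ∈ W is the orthogonal projection of f onto W. Writing g = a_0 + a_1 x + a_2 x^2, the coefficients solve the normal equations G · a = b where
  G_{ij} = <φ_i, φ_j> and b_i = <f, φ_i>, with φ_0 = 1, φ_1 = x, φ_2 = x^2.
G =
  [2, 0, 2/3]
  [0, 2/3, 0]
  [2/3, 0, 2/5],
b = (16/3, 6/5, 8/5).
Solving gives a_0 = 3, a_1 = 9/5, a_2 = -1, so
  g(x) = -x^2 + 9*x/5 + 3.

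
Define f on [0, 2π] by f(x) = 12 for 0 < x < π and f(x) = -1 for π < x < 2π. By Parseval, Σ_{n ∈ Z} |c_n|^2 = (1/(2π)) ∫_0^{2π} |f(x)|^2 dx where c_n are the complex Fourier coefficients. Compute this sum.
Σ |c_n|^2 = 145/2

Parseval equates the L^2 energy of f (normalised by 1/(2π)) with the ℓ^2 sum of its Fourier coefficients: (1/(2π)) ∫_0^{2π} |f|^2 = Σ |c_n|^2.
Compute the left side: (1/(2π)) [∫_0^π 12^2 dx + ∫_π^{2π} (-1)^2 dx] = (1/(2π)) · (144π + 1π) = (144 + 1)/2 = 145/2.
So Σ_{n ∈ Z} |c_n|^2 = 145/2.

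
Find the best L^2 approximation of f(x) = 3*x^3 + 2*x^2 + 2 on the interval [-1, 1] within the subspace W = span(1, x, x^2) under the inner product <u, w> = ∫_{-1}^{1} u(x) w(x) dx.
g(x) = 2*x^2 + 9*x/5 + 2

The best approximation g ∈ W is the orthogonal projection of f onto W. Writing g = a_0 + a_1 x + a_2 x^2, the coefficients solve the normal equations G · a = b where
  G_{ij} = <φ_i, φ_j> and b_i = <f, φ_i>, with φ_0 = 1, φ_1 = x, φ_2 = x^2.
G =
  [2, 0, 2/3]
  [0, 2/3, 0]
  [2/3, 0, 2/5],
b = (16/3, 6/5, 32/15).
Solving gives a_0 = 2, a_1 = 9/5, a_2 = 2, so
  g(x) = 2*x^2 + 9*x/5 + 2.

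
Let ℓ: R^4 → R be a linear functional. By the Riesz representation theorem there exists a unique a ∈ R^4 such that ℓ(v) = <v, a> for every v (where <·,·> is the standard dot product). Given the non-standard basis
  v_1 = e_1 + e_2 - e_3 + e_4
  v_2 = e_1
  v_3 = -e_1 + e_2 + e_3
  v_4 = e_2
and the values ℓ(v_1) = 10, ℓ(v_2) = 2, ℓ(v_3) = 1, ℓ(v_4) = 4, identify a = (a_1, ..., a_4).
a = (2, 4, -1, 3)

Write a = (a_1, ..., a_4) in the standard basis. For each basis vector v_i, ℓ(v_i) = <v_i, a> is a linear equation in the a_j's. Collect the n equations into a matrix system V a = ℓ, where row i of V is v_i (expressed in the standard basis). Since V is invertible (lower-triangular with 1s on the diagonal, up to permutation), solve by back-substitution:
  V =
[[1, 1, -1, 1],
 [1, 0, 0, 0],
 [-1, 1, 1, 0],
 [0, 1, 0, 0]]
  V a = (10, 2, 1, 4)
Solving gives a = (2, 4, -1, 3).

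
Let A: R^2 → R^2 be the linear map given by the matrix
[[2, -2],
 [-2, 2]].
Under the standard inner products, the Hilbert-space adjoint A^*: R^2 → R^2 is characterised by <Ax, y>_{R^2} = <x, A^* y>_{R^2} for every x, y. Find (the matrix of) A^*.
A^* = A^T =
[[2, -2],
 [-2, 2]]

For real matrices with standard dot products, the defining identity <Ax, y> = <x, A^* y> gives (Ax)^T y = x^T (A^*) y, i.e. x^T A^T y = x^T (A^*) y. Since this holds for all x, y, we must have A^* = A^T. Therefore
A^* =
[[2, -2],
 [-2, 2]].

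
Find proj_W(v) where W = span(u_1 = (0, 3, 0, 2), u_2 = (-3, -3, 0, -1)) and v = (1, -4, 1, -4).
proj_W(v) = (17/14, -31/7, 0, -47/14)

Set up U = [u_1 | ... | u_2] ∈ R^(4×2). The projector onto W = col(U) is P = U (U^T U)^(-1) U^T.
Compute U^T U =
  [13, -11]
  [-11, 19],
and U^T v = (-20, 13).
Solve U^T U · c = U^T v for the coefficients: c = (-79/42, -17/42). The projection is proj_W(v) = U c.
Check: (v - proj_W(v)) · u_1 = 0  (should be 0).
Check: (v - proj_W(v)) · u_2 = 0  (should be 0).
Result: proj_W(v) = (17/14, -31/7, 0, -47/14).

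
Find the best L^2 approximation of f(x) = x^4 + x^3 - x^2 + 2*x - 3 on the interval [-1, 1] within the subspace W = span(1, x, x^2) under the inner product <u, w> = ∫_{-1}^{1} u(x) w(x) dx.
g(x) = -x^2/7 + 13*x/5 - 108/35

The best approximation g ∈ W is the orthogonal projection of f onto W. Writing g = a_0 + a_1 x + a_2 x^2, the coefficients solve the normal equations G · a = b where
  G_{ij} = <φ_i, φ_j> and b_i = <f, φ_i>, with φ_0 = 1, φ_1 = x, φ_2 = x^2.
G =
  [2, 0, 2/3]
  [0, 2/3, 0]
  [2/3, 0, 2/5],
b = (-94/15, 26/15, -74/35).
Solving gives a_0 = -108/35, a_1 = 13/5, a_2 = -1/7, so
  g(x) = -x^2/7 + 13*x/5 - 108/35.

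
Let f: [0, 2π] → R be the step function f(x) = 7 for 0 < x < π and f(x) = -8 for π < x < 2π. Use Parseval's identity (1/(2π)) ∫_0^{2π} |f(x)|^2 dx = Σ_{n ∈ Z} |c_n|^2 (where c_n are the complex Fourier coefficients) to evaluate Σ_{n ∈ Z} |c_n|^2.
Σ |c_n|^2 = 113/2

Parseval equates the L^2 energy of f (normalised by 1/(2π)) with the ℓ^2 sum of its Fourier coefficients: (1/(2π)) ∫_0^{2π} |f|^2 = Σ |c_n|^2.
Compute the left side: (1/(2π)) [∫_0^π 7^2 dx + ∫_π^{2π} (-8)^2 dx] = (1/(2π)) · (49π + 64π) = (49 + 64)/2 = 113/2.
So Σ_{n ∈ Z} |c_n|^2 = 113/2.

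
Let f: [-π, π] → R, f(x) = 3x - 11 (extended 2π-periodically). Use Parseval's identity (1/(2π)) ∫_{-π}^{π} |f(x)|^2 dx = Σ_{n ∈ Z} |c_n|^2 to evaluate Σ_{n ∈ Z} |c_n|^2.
Σ |c_n|^2 = 3π^2 + 121

Expand and integrate term by term over [-π, π]:
  ∫ (3x)^2 dx = 9·(2π^3/3); ∫ 2·3·(-11)·x dx = 0 (odd integrand); ∫ (-11)^2 dx = 121·2π.
So (1/(2π)) ∫_{-π}^{π} (3x - 11)^2 dx = 9π^2/3 + 121 = 3π^2 + 121.
Parseval ⇒ Σ |c_n|^2 = 3π^2 + 121.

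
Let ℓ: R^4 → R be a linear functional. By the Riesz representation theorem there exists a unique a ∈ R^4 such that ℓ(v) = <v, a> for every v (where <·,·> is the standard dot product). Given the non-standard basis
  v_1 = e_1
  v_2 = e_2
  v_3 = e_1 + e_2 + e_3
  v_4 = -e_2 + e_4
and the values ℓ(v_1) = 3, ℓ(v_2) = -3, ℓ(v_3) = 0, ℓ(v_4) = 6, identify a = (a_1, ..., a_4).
a = (3, -3, 0, 3)

Write a = (a_1, ..., a_4) in the standard basis. For each basis vector v_i, ℓ(v_i) = <v_i, a> is a linear equation in the a_j's. Collect the n equations into a matrix system V a = ℓ, where row i of V is v_i (expressed in the standard basis). Since V is invertible (lower-triangular with 1s on the diagonal, up to permutation), solve by back-substitution:
  V =
[[1, 0, 0, 0],
 [0, 1, 0, 0],
 [1, 1, 1, 0],
 [0, -1, 0, 1]]
  V a = (3, -3, 0, 6)
Solving gives a = (3, -3, 0, 3).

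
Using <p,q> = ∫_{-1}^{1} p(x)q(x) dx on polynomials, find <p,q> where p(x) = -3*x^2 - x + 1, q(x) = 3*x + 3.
<p,q> = -2

Expand the product: p(x)·q(x) = -9*x^3 - 12*x^2 + 3.
∫_{-1}^{1} of each monomial x^k gives [2/(k+1) if k even, 0 if k odd]. Integrating term-by-term (or equivalently evaluating the antiderivative F(x) = -9*x^4/4 - 4*x^3 + 3*x at the endpoints):
  F(1) − F(−1) = -13/4 − (-5/4) = -2.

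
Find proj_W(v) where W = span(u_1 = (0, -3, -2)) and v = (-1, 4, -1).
proj_W(v) = (0, 30/13, 20/13)

Set up U = [u_1 | ... | u_1] ∈ R^(3×1). The projector onto W = col(U) is P = U (U^T U)^(-1) U^T.
Compute U^T U =
  [13],
and U^T v = (-10).
Solve U^T U · c = U^T v for the coefficients: c = (-10/13). The projection is proj_W(v) = U c.
Check: (v - proj_W(v)) · u_1 = 0  (should be 0).
Result: proj_W(v) = (0, 30/13, 20/13).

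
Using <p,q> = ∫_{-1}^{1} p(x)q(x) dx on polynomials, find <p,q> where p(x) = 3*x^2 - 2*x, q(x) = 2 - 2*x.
<p,q> = 20/3

Expand the product: p(x)·q(x) = -6*x^3 + 10*x^2 - 4*x.
∫_{-1}^{1} of each monomial x^k gives [2/(k+1) if k even, 0 if k odd]. Integrating term-by-term (or equivalently evaluating the antiderivative F(x) = -3*x^4/2 + 10*x^3/3 - 2*x^2 at the endpoints):
  F(1) − F(−1) = -1/6 − (-41/6) = 20/3.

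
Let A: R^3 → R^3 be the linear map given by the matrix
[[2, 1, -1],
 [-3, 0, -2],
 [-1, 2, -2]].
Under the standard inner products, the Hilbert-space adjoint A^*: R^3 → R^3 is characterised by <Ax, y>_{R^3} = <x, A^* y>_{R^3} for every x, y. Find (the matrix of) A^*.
A^* = A^T =
[[2, -3, -1],
 [1, 0, 2],
 [-1, -2, -2]]

For real matrices with standard dot products, the defining identity <Ax, y> = <x, A^* y> gives (Ax)^T y = x^T (A^*) y, i.e. x^T A^T y = x^T (A^*) y. Since this holds for all x, y, we must have A^* = A^T. Therefore
A^* =
[[2, -3, -1],
 [1, 0, 2],
 [-1, -2, -2]].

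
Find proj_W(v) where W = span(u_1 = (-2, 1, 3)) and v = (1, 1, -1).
proj_W(v) = (4/7, -2/7, -6/7)

Set up U = [u_1 | ... | u_1] ∈ R^(3×1). The projector onto W = col(U) is P = U (U^T U)^(-1) U^T.
Compute U^T U =
  [14],
and U^T v = (-4).
Solve U^T U · c = U^T v for the coefficients: c = (-2/7). The projection is proj_W(v) = U c.
Check: (v - proj_W(v)) · u_1 = 0  (should be 0).
Result: proj_W(v) = (4/7, -2/7, -6/7).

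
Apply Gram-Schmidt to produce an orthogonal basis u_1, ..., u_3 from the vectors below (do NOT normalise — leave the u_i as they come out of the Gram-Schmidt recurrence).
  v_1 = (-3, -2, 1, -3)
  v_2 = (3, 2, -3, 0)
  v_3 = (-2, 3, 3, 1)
Orthogonal basis:
  u_1 = (-3, -2, 1, -3)
  u_2 = (21/23, 14/23, -53/23, -48/23)
  u_3 = (-311/250, 438/125, 273/250, -91/125)

Apply the Gram-Schmidt recurrence
  u_1 = v_1
  u_i = v_i − Σ_{j<i} ((v_i · u_j) / (u_j · u_j)) · u_j.

Step by step this gives:
  u_1 = (-3, -2, 1, -3)
  u_2 = (21/23, 14/23, -53/23, -48/23)
  u_3 = (-311/250, 438/125, 273/250, -91/125)

Orthogonality check:
  u_2 · u_1 = 0 (should be 0)
  u_3 · u_1 = 0 (should be 0)
  u_3 · u_2 = 0 (should be 0)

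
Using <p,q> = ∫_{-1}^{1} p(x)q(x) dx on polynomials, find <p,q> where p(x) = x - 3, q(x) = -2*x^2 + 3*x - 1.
<p,q> = 12

Expand the product: p(x)·q(x) = -2*x^3 + 9*x^2 - 10*x + 3.
∫_{-1}^{1} of each monomial x^k gives [2/(k+1) if k even, 0 if k odd]. Integrating term-by-term (or equivalently evaluating the antiderivative F(x) = -x^4/2 + 3*x^3 - 5*x^2 + 3*x at the endpoints):
  F(1) − F(−1) = 1/2 − (-23/2) = 12.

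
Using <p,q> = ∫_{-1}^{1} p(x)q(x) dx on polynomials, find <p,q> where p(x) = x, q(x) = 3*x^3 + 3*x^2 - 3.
<p,q> = 6/5

Expand the product: p(x)·q(x) = 3*x^4 + 3*x^3 - 3*x.
∫_{-1}^{1} of each monomial x^k gives [2/(k+1) if k even, 0 if k odd]. Integrating term-by-term (or equivalently evaluating the antiderivative F(x) = 3*x^5/5 + 3*x^4/4 - 3*x^2/2 at the endpoints):
  F(1) − F(−1) = -3/20 − (-27/20) = 6/5.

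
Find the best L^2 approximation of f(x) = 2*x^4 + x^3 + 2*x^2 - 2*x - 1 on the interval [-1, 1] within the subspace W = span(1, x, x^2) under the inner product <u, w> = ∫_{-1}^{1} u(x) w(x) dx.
g(x) = 26*x^2/7 - 7*x/5 - 41/35

The best approximation g ∈ W is the orthogonal projection of f onto W. Writing g = a_0 + a_1 x + a_2 x^2, the coefficients solve the normal equations G · a = b where
  G_{ij} = <φ_i, φ_j> and b_i = <f, φ_i>, with φ_0 = 1, φ_1 = x, φ_2 = x^2.
G =
  [2, 0, 2/3]
  [0, 2/3, 0]
  [2/3, 0, 2/5],
b = (2/15, -14/15, 74/105).
Solving gives a_0 = -41/35, a_1 = -7/5, a_2 = 26/7, so
  g(x) = 26*x^2/7 - 7*x/5 - 41/35.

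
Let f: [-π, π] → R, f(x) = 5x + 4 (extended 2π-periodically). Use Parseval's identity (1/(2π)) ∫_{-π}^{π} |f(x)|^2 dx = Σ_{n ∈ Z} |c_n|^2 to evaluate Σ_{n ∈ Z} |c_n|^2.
Σ |c_n|^2 = 25π^2/3 + 16

Expand and integrate term by term over [-π, π]:
  ∫ (5x)^2 dx = 25·(2π^3/3); ∫ 2·5·(4)·x dx = 0 (odd integrand); ∫ 4^2 dx = 16·2π.
So (1/(2π)) ∫_{-π}^{π} (5x + 4)^2 dx = 25π^2/3 + 16 = 25π^2/3 + 16.
Parseval ⇒ Σ |c_n|^2 = 25π^2/3 + 16.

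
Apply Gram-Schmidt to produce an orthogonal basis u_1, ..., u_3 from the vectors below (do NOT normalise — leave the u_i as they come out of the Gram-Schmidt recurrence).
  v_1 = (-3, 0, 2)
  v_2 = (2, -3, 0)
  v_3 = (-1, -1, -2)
Orthogonal basis:
  u_1 = (-3, 0, 2)
  u_2 = (8/13, -3, 12/13)
  u_3 = (-24/19, -16/19, -36/19)

Apply the Gram-Schmidt recurrence
  u_1 = v_1
  u_i = v_i − Σ_{j<i} ((v_i · u_j) / (u_j · u_j)) · u_j.

Step by step this gives:
  u_1 = (-3, 0, 2)
  u_2 = (8/13, -3, 12/13)
  u_3 = (-24/19, -16/19, -36/19)

Orthogonality check:
  u_2 · u_1 = 0 (should be 0)
  u_3 · u_1 = 0 (should be 0)
  u_3 · u_2 = 0 (should be 0)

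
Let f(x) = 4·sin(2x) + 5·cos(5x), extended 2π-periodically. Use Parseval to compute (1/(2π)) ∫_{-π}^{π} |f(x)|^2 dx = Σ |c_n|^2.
Σ |c_n|^2 = 41/2

Expand |f|^2 and use orthogonality of {sin(nx), cos(mx)} on [-π, π]:
  ∫_{-π}^{π} sin(nx)^2 dx = π, ∫ cos(mx)^2 dx = π, and cross terms integrate to 0.
So ∫_{-π}^{π} f(x)^2 dx = 4^2 · π + 5^2 · π = (16 + 25)π.
Divide by 2π: (16 + 25)/2 = 41/2.
By Parseval, this equals Σ |c_n|^2.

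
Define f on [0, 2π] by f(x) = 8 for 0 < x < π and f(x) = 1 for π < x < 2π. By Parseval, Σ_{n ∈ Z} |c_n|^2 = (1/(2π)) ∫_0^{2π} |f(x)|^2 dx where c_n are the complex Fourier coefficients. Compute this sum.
Σ |c_n|^2 = 65/2

Parseval equates the L^2 energy of f (normalised by 1/(2π)) with the ℓ^2 sum of its Fourier coefficients: (1/(2π)) ∫_0^{2π} |f|^2 = Σ |c_n|^2.
Compute the left side: (1/(2π)) [∫_0^π 8^2 dx + ∫_π^{2π} 1^2 dx] = (1/(2π)) · (64π + 1π) = (64 + 1)/2 = 65/2.
So Σ_{n ∈ Z} |c_n|^2 = 65/2.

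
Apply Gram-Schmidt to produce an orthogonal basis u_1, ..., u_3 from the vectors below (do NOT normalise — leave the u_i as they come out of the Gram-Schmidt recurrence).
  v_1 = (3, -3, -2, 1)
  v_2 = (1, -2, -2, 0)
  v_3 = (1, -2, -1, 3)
Orthogonal basis:
  u_1 = (3, -3, -2, 1)
  u_2 = (-16/23, -7/23, -20/23, -13/23)
  u_3 = (-23/19, -13/38, -5/19, 79/38)

Apply the Gram-Schmidt recurrence
  u_1 = v_1
  u_i = v_i − Σ_{j<i} ((v_i · u_j) / (u_j · u_j)) · u_j.

Step by step this gives:
  u_1 = (3, -3, -2, 1)
  u_2 = (-16/23, -7/23, -20/23, -13/23)
  u_3 = (-23/19, -13/38, -5/19, 79/38)

Orthogonality check:
  u_2 · u_1 = 0 (should be 0)
  u_3 · u_1 = 0 (should be 0)
  u_3 · u_2 = 0 (should be 0)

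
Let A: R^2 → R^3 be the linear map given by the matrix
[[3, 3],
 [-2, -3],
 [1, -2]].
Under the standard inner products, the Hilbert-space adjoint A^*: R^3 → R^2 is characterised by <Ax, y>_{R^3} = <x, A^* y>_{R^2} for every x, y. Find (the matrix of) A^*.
A^* = A^T =
[[3, -2, 1],
 [3, -3, -2]]

For real matrices with standard dot products, the defining identity <Ax, y> = <x, A^* y> gives (Ax)^T y = x^T (A^*) y, i.e. x^T A^T y = x^T (A^*) y. Since this holds for all x, y, we must have A^* = A^T. Therefore
A^* =
[[3, -2, 1],
 [3, -3, -2]].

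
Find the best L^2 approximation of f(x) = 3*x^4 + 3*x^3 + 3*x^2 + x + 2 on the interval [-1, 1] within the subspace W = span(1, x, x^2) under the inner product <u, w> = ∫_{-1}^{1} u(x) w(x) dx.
g(x) = 39*x^2/7 + 14*x/5 + 61/35

The best approximation g ∈ W is the orthogonal projection of f onto W. Writing g = a_0 + a_1 x + a_2 x^2, the coefficients solve the normal equations G · a = b where
  G_{ij} = <φ_i, φ_j> and b_i = <f, φ_i>, with φ_0 = 1, φ_1 = x, φ_2 = x^2.
G =
  [2, 0, 2/3]
  [0, 2/3, 0]
  [2/3, 0, 2/5],
b = (36/5, 28/15, 356/105).
Solving gives a_0 = 61/35, a_1 = 14/5, a_2 = 39/7, so
  g(x) = 39*x^2/7 + 14*x/5 + 61/35.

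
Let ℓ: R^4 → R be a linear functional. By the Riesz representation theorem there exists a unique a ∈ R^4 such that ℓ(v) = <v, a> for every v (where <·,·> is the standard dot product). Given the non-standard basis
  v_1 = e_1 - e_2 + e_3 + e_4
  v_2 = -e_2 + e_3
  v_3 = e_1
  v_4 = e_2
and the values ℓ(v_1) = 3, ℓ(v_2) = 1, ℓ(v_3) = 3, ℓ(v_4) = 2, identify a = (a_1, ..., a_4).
a = (3, 2, 3, -1)

Write a = (a_1, ..., a_4) in the standard basis. For each basis vector v_i, ℓ(v_i) = <v_i, a> is a linear equation in the a_j's. Collect the n equations into a matrix system V a = ℓ, where row i of V is v_i (expressed in the standard basis). Since V is invertible (lower-triangular with 1s on the diagonal, up to permutation), solve by back-substitution:
  V =
[[1, -1, 1, 1],
 [0, -1, 1, 0],
 [1, 0, 0, 0],
 [0, 1, 0, 0]]
  V a = (3, 1, 3, 2)
Solving gives a = (3, 2, 3, -1).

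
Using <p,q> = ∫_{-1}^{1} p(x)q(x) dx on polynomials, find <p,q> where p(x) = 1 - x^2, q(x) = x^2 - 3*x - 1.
<p,q> = -16/15

Expand the product: p(x)·q(x) = -x^4 + 3*x^3 + 2*x^2 - 3*x - 1.
∫_{-1}^{1} of each monomial x^k gives [2/(k+1) if k even, 0 if k odd]. Integrating term-by-term (or equivalently evaluating the antiderivative F(x) = -x^5/5 + 3*x^4/4 + 2*x^3/3 - 3*x^2/2 - x at the endpoints):
  F(1) − F(−1) = -77/60 − (-13/60) = -16/15.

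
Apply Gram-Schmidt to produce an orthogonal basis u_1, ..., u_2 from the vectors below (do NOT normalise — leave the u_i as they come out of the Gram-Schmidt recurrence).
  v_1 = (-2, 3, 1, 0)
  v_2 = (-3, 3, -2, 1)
Orthogonal basis:
  u_1 = (-2, 3, 1, 0)
  u_2 = (-8/7, 3/14, -41/14, 1)

Apply the Gram-Schmidt recurrence
  u_1 = v_1
  u_i = v_i − Σ_{j<i} ((v_i · u_j) / (u_j · u_j)) · u_j.

Step by step this gives:
  u_1 = (-2, 3, 1, 0)
  u_2 = (-8/7, 3/14, -41/14, 1)

Orthogonality check:
  u_2 · u_1 = 0 (should be 0)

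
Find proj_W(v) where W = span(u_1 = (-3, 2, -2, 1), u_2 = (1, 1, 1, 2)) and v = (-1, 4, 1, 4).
proj_W(v) = (-16/25, 87/25, 23/125, 561/125)

Set up U = [u_1 | ... | u_2] ∈ R^(4×2). The projector onto W = col(U) is P = U (U^T U)^(-1) U^T.
Compute U^T U =
  [18, -1]
  [-1, 7],
and U^T v = (13, 12).
Solve U^T U · c = U^T v for the coefficients: c = (103/125, 229/125). The projection is proj_W(v) = U c.
Check: (v - proj_W(v)) · u_1 = 0  (should be 0).
Check: (v - proj_W(v)) · u_2 = 0  (should be 0).
Result: proj_W(v) = (-16/25, 87/25, 23/125, 561/125).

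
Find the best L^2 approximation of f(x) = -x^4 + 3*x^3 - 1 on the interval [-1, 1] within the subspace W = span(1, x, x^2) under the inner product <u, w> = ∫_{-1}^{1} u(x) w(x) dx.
g(x) = -6*x^2/7 + 9*x/5 - 32/35

The best approximation g ∈ W is the orthogonal projection of f onto W. Writing g = a_0 + a_1 x + a_2 x^2, the coefficients solve the normal equations G · a = b where
  G_{ij} = <φ_i, φ_j> and b_i = <f, φ_i>, with φ_0 = 1, φ_1 = x, φ_2 = x^2.
G =
  [2, 0, 2/3]
  [0, 2/3, 0]
  [2/3, 0, 2/5],
b = (-12/5, 6/5, -20/21).
Solving gives a_0 = -32/35, a_1 = 9/5, a_2 = -6/7, so
  g(x) = -6*x^2/7 + 9*x/5 - 32/35.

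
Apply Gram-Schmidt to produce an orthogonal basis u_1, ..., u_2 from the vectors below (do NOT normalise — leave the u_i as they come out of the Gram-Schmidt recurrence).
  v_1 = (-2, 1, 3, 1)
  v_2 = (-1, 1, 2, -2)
Orthogonal basis:
  u_1 = (-2, 1, 3, 1)
  u_2 = (-1/15, 8/15, 3/5, -37/15)

Apply the Gram-Schmidt recurrence
  u_1 = v_1
  u_i = v_i − Σ_{j<i} ((v_i · u_j) / (u_j · u_j)) · u_j.

Step by step this gives:
  u_1 = (-2, 1, 3, 1)
  u_2 = (-1/15, 8/15, 3/5, -37/15)

Orthogonality check:
  u_2 · u_1 = 0 (should be 0)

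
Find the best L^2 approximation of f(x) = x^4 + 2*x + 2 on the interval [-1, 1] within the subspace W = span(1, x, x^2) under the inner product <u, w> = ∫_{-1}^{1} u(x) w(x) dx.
g(x) = 6*x^2/7 + 2*x + 67/35

The best approximation g ∈ W is the orthogonal projection of f onto W. Writing g = a_0 + a_1 x + a_2 x^2, the coefficients solve the normal equations G · a = b where
  G_{ij} = <φ_i, φ_j> and b_i = <f, φ_i>, with φ_0 = 1, φ_1 = x, φ_2 = x^2.
G =
  [2, 0, 2/3]
  [0, 2/3, 0]
  [2/3, 0, 2/5],
b = (22/5, 4/3, 34/21).
Solving gives a_0 = 67/35, a_1 = 2, a_2 = 6/7, so
  g(x) = 6*x^2/7 + 2*x + 67/35.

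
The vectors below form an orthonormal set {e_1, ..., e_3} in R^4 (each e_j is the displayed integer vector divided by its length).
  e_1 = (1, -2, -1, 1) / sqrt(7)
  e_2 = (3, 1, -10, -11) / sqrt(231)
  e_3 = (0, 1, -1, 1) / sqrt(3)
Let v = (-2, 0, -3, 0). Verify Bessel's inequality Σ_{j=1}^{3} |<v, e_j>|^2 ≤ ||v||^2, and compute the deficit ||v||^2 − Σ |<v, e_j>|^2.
Σ |<v, e_j>|^2 = 62/11; ||v||^2 = 13; deficit = 81/11

Write each e_j = u_j / sqrt(<u_j, u_j>) where u_j is the displayed integer vector. Then <v, e_j> = <v, u_j> / sqrt(<u_j, u_j>), so |<v, e_j>|^2 = <v, u_j>^2 / <u_j, u_j>.
Coefficients: <v, e_1> = 1/sqrt(7), <v, e_2> = 24/sqrt(231), <v, e_3> = 3/sqrt(3).
Square and sum: Σ |<v, e_j>|^2 = 62/11.
Compute ||v||^2 = v·v = 13.
Deficit = 13 − 62/11 = 81/11 ≥ 0, confirming Bessel's inequality. (The deficit equals ||v − Σ <v,e_j> e_j||^2, the squared distance from v to span{e_j}.)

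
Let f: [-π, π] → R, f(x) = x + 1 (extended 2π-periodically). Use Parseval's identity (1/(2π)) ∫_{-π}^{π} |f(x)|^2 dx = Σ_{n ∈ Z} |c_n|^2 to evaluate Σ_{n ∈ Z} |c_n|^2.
Σ |c_n|^2 = π^2/3 + 1

Expand and integrate term by term over [-π, π]:
  ∫ (x)^2 dx = 1·(2π^3/3); ∫ 2·1·(1)·x dx = 0 (odd integrand); ∫ 1^2 dx = 1·2π.
So (1/(2π)) ∫_{-π}^{π} (x + 1)^2 dx = 1π^2/3 + 1 = π^2/3 + 1.
Parseval ⇒ Σ |c_n|^2 = π^2/3 + 1.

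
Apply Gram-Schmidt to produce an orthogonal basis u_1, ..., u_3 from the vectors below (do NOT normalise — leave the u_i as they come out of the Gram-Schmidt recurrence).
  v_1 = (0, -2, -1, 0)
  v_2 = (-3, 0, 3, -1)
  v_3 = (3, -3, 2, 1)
Orthogonal basis:
  u_1 = (0, -2, -1, 0)
  u_2 = (-3, -6/5, 12/5, -1)
  u_3 = (117/43, -65/43, 130/43, 39/43)

Apply the Gram-Schmidt recurrence
  u_1 = v_1
  u_i = v_i − Σ_{j<i} ((v_i · u_j) / (u_j · u_j)) · u_j.

Step by step this gives:
  u_1 = (0, -2, -1, 0)
  u_2 = (-3, -6/5, 12/5, -1)
  u_3 = (117/43, -65/43, 130/43, 39/43)

Orthogonality check:
  u_2 · u_1 = 0 (should be 0)
  u_3 · u_1 = 0 (should be 0)
  u_3 · u_2 = 0 (should be 0)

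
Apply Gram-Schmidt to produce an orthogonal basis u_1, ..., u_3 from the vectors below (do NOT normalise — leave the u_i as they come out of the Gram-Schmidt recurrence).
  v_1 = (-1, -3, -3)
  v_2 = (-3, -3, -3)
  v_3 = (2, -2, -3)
Orthogonal basis:
  u_1 = (-1, -3, -3)
  u_2 = (-36/19, 6/19, 6/19)
  u_3 = (0, 1/2, -1/2)

Apply the Gram-Schmidt recurrence
  u_1 = v_1
  u_i = v_i − Σ_{j<i} ((v_i · u_j) / (u_j · u_j)) · u_j.

Step by step this gives:
  u_1 = (-1, -3, -3)
  u_2 = (-36/19, 6/19, 6/19)
  u_3 = (0, 1/2, -1/2)

Orthogonality check:
  u_2 · u_1 = 0 (should be 0)
  u_3 · u_1 = 0 (should be 0)
  u_3 · u_2 = 0 (should be 0)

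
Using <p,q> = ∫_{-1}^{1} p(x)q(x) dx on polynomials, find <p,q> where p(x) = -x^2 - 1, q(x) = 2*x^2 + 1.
<p,q> = -24/5

Expand the product: p(x)·q(x) = -2*x^4 - 3*x^2 - 1.
∫_{-1}^{1} of each monomial x^k gives [2/(k+1) if k even, 0 if k odd]. Integrating term-by-term (or equivalently evaluating the antiderivative F(x) = -2*x^5/5 - x^3 - x at the endpoints):
  F(1) − F(−1) = -12/5 − (12/5) = -24/5.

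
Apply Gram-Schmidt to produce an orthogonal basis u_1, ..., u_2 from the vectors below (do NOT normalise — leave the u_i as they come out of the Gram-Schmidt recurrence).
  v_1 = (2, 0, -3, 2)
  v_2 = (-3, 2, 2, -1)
Orthogonal basis:
  u_1 = (2, 0, -3, 2)
  u_2 = (-23/17, 2, -8/17, 11/17)

Apply the Gram-Schmidt recurrence
  u_1 = v_1
  u_i = v_i − Σ_{j<i} ((v_i · u_j) / (u_j · u_j)) · u_j.

Step by step this gives:
  u_1 = (2, 0, -3, 2)
  u_2 = (-23/17, 2, -8/17, 11/17)

Orthogonality check:
  u_2 · u_1 = 0 (should be 0)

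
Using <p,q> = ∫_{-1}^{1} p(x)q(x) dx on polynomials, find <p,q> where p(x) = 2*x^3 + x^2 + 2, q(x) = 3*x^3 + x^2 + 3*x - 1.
<p,q> = 124/105

Expand the product: p(x)·q(x) = 6*x^6 + 5*x^5 + 7*x^4 + 7*x^3 + x^2 + 6*x - 2.
∫_{-1}^{1} of each monomial x^k gives [2/(k+1) if k even, 0 if k odd]. Integrating term-by-term (or equivalently evaluating the antiderivative F(x) = 6*x^7/7 + 5*x^6/6 + 7*x^5/5 + 7*x^4/4 + x^3/3 + 3*x^2 - 2*x at the endpoints):
  F(1) − F(−1) = 2593/420 − (699/140) = 124/105.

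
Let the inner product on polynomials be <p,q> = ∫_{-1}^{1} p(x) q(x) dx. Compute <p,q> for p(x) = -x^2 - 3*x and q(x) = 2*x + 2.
<p,q> = -16/3

Expand the product: p(x)·q(x) = -2*x^3 - 8*x^2 - 6*x.
∫_{-1}^{1} of each monomial x^k gives [2/(k+1) if k even, 0 if k odd]. Integrating term-by-term (or equivalently evaluating the antiderivative F(x) = -x^4/2 - 8*x^3/3 - 3*x^2 at the endpoints):
  F(1) − F(−1) = -37/6 − (-5/6) = -16/3.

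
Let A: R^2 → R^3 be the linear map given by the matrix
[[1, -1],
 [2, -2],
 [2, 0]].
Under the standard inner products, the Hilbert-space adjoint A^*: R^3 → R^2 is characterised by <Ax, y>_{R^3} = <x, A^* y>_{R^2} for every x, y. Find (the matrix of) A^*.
A^* = A^T =
[[1, 2, 2],
 [-1, -2, 0]]

For real matrices with standard dot products, the defining identity <Ax, y> = <x, A^* y> gives (Ax)^T y = x^T (A^*) y, i.e. x^T A^T y = x^T (A^*) y. Since this holds for all x, y, we must have A^* = A^T. Therefore
A^* =
[[1, 2, 2],
 [-1, -2, 0]].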